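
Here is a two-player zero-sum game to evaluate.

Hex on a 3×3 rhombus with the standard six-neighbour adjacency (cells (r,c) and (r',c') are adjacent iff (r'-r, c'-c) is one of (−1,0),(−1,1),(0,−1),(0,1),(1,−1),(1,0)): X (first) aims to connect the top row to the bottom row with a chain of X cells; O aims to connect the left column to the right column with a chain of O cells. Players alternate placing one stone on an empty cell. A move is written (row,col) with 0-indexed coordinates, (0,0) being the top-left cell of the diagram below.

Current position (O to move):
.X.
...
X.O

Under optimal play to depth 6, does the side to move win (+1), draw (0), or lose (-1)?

value(.X./.../X.O, O) = -1

[.X./.../X.O] O move#1: (0,0):-1/OX./.../X.O*, (0,2):-1/.XO/.../X.O, (1,0):-1/.X./O../X.O, (1,1):-1/.X./.O./X.O, (1,2):-1/.X./..O/X.O, (2,1):-1/.X./.../XOO
[OX./.../X.O] X move#2: (0,2):+1/OXX/.../X.O*, (1,0):+1/OX./X../X.O, (1,1):+1/OX./.X./X.O, (1,2):+1/OX./..X/X.O, (2,1):+1/OX./.../XXO
[OXX/.../X.O] O move#3: (1,0):-1/OXX/O../X.O*, (1,1):-1/OXX/.O./X.O, (1,2):-1/OXX/..O/X.O, (2,1):-1/OXX/.../XOO
[OXX/O../X.O] X move#4: (1,1):+1/OXX/OX./X.O*, (1,2):+1/OXX/O.X/X.O, (2,1):+1/OXX/O../XXO
[OXX/OX./X.O] end (terminal -1, O#5); searched .X./.../X.O to 6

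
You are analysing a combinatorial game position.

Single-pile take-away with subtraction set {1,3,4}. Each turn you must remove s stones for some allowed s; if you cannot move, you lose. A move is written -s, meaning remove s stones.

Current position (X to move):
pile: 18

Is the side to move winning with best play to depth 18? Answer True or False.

X winning at [18]: True

ply 1, X at 18 | -1=-1→17; -3=-1→15; -4=+1→14*
ply 2, O at 14 | -1=-1→13*; -3=-1→11; -4=-1→10
ply 3, X at 13 | -1=-1→12; -3=-1→10; -4=+1→9*
ply 4, O at 9 | -1=-1→8*; -3=-1→6; -4=-1→5
ply 5, X at 8 | -1=+1→7*; -3=-1→5; -4=-1→4
ply 6, O at 7 | -1=-1→6*; -3=-1→4; -4=-1→3
ply 7, X at 6 | -1=-1→5; -3=-1→3; -4=+1→2*
ply 8, O at 2 | -1=-1→1*
ply 9, X at 1 | -1=+1→0*
ply 10: 0 is terminal -1 (O); from 18 depth 18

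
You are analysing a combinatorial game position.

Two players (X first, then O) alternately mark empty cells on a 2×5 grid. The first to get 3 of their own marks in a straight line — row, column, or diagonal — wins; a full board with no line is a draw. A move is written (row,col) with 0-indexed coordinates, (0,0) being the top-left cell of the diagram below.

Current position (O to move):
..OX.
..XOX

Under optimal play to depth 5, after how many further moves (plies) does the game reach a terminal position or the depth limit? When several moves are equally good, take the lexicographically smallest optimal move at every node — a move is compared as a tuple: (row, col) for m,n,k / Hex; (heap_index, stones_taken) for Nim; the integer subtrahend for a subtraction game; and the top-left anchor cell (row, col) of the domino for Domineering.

PV length from [..OX./..XOX]: 5 plies

[..OX./..XOX] O move#1: (0,0):+0/O.OX./..XOX*, (0,1):+0/.OOX./..XOX, (0,4):+0/..OXO/..XOX, (1,0):+0/..OX./O.XOX, (1,1):+0/..OX./.OXOX
[O.OX./..XOX] X move#2: (0,1):+0/OXOX./..XOX*, (0,4):-1/O.OXX/..XOX, (1,0):-1/O.OX./X.XOX, (1,1):-1/O.OX./.XXOX
[OXOX./..XOX] O move#3: (0,4):+0/OXOXO/..XOX*, (1,0):+0/OXOX./O.XOX, (1,1):+0/OXOX./.OXOX
[OXOXO/..XOX] X move#4: (1,0):+0/OXOXO/X.XOX*, (1,1):+0/OXOXO/.XXOX
[OXOXO/X.XOX] O move#5: (1,1):+0/OXOXO/XOXOX*
[OXOXO/XOXOX] end (terminal +0, X#6); searched ..OX./..XOX to 5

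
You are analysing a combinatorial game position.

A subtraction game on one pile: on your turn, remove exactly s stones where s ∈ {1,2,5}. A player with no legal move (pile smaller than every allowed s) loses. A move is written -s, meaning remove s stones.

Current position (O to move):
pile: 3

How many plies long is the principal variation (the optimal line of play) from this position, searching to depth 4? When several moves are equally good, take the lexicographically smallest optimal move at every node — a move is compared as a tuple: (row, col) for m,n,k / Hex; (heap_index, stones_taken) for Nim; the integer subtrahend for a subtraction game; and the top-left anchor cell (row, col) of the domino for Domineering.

PV length from [3]: 2 plies

ply 1, O at 3 | -1=-1→2*; -2=-1→1
ply 2, X at 2 | -1=-1→1; -2=+1→0*
ply 3: 0 is terminal -1 (O); from 3 depth 4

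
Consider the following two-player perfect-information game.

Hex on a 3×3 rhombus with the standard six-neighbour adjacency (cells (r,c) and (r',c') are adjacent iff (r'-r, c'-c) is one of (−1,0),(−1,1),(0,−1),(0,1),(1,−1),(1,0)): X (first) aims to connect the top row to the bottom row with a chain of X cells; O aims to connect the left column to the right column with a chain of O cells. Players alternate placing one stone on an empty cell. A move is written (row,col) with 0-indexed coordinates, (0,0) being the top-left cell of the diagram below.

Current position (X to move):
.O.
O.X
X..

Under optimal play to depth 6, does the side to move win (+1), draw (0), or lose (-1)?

value(.O./O.X/X.., X) = +1

[.O./O.X/X..] X move#1: (0,0):-1/XO./O.X/X.., (0,2):+1/.OX/O.X/X..*, (1,1):-1/.O./OXX/X.., (2,1):-1/.O./O.X/XX., (2,2):-1/.O./O.X/X.X
[.OX/O.X/X..] O move#2: (0,0):-1/OOX/O.X/X..*, (1,1):-1/.OX/OOX/X.., (2,1):-1/.OX/O.X/XO., (2,2):-1/.OX/O.X/X.O
[OOX/O.X/X..] X move#3: (1,1):+1/OOX/OXX/X..*, (2,1):+1/OOX/O.X/XX., (2,2):+1/OOX/O.X/X.X
[OOX/OXX/X..] end (terminal -1, O#4); searched .O./O.X/X.. to 6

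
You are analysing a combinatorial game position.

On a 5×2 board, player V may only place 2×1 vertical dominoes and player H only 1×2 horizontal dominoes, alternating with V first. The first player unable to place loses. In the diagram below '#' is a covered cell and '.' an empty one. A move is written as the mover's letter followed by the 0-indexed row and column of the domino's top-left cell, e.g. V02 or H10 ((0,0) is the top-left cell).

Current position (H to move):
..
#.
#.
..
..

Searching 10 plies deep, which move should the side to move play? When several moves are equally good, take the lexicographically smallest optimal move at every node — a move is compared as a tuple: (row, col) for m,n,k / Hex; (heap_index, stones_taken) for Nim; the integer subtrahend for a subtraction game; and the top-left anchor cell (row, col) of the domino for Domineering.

p1 H@[../#./#./../..]: H00[##/#./#./../..]-1 H30[../#./#./##/..]+1* H40[../#./#./../##]+1
p2 V@[../#./#./##/..]: V01[.#/##/#./##/..]-1* V11[../##/##/##/..]-1
p3 H@[.#/##/#./##/..]: H40[.#/##/#./##/##]+1*
p4 V@[.#/##/#./##/##] terminal -1; root [../#./#./../..] d10

H's best at [../#./#./../..]: H30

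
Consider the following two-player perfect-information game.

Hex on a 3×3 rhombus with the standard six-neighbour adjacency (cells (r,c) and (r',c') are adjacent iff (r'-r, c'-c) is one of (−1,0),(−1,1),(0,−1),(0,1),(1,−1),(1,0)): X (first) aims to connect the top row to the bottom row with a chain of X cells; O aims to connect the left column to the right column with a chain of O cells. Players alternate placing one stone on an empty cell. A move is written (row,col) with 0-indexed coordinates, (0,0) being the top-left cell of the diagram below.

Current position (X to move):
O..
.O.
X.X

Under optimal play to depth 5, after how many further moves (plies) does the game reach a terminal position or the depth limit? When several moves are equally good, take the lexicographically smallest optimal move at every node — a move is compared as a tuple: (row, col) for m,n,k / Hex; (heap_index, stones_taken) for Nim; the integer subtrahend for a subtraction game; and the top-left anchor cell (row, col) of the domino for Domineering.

p1 X@[O../.O./X.X]: (0,1)[OX./.O./X.X]-1* (0,2)[O.X/.O./X.X]-1 (1,0)[O../XO./X.X]-1 (1,2)[O../.OX/X.X]-1 (2,1)[O../.O./XXX]-1
p2 O@[OX./.O./X.X]: (0,2)[OXO/.O./X.X]-1 (1,0)[OX./OO./X.X]+1* (1,2)[OX./.OO/X.X]-1 (2,1)[OX./.O./XOX]-1
p3 X@[OX./OO./X.X]: (0,2)[OXX/OO./X.X]-1* (1,2)[OX./OOX/X.X]-1 (2,1)[OX./OO./XXX]-1
p4 O@[OXX/OO./X.X]: (1,2)[OXX/OOO/X.X]+1* (2,1)[OXX/OO./XOX]-1
p5 X@[OXX/OOO/X.X] terminal -1; root [O../.O./X.X] d5

PV length from [O../.O./X.X]: 4 plies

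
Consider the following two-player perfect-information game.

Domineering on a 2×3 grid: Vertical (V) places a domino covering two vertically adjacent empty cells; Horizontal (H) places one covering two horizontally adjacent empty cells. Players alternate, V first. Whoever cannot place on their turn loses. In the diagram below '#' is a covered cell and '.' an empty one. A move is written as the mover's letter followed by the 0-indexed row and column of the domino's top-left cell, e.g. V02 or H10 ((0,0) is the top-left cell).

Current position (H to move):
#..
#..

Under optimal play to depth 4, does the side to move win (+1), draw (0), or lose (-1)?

[#../#..] H move#1: H01:+1/###/#..*, H11:+1/#../###
[###/#..] end (terminal -1, V#2); searched #../#.. to 4

value(#../#.., H) = +1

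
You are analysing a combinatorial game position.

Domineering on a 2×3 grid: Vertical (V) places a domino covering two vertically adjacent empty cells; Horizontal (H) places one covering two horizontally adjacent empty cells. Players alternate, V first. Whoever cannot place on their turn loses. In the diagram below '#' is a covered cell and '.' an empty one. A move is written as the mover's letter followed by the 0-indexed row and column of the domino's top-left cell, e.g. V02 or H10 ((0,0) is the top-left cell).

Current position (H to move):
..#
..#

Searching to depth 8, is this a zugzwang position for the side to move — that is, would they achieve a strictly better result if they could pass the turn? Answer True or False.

p1 H@[..#/..#]: H00[###/..#]+1* H10[..#/###]+1
p2 V@[###/..#] terminal -1; root [..#/..#] d8
if H skipped the turn, V would face:
~ p1 V@[..#/..#]: V00[#.#/#.#]+1* V01[.##/.##]+1
~ p2 H@[#.#/#.#] terminal -1; root [..#/..#] d8
compare (H): move=+1 vs pass=-1

zugzwang(..#/..#, H) = False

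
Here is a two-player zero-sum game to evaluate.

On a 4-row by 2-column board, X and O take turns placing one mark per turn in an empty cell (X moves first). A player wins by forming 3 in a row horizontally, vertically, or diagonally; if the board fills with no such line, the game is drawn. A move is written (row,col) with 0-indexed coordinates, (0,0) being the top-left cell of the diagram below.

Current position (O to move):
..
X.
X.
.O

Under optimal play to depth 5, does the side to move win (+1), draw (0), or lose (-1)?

value(../X./X./.O, O) = -1

[../X./X./.O] O move#1: (0,0):-1/O./X./X./.O*, (0,1):-1/.O/X./X./.O, (1,1):-1/../XO/X./.O, (2,1):-1/../X./XO/.O, (3,0):-1/../X./X./OO
[O./X./X./.O] X move#2: (0,1):+0/OX/X./X./.O, (1,1):+0/O./XX/X./.O, (2,1):+0/O./X./XX/.O, (3,0):+1/O./X./X./XO*
[O./X./X./XO] end (terminal -1, O#3); searched ../X./X./.O to 5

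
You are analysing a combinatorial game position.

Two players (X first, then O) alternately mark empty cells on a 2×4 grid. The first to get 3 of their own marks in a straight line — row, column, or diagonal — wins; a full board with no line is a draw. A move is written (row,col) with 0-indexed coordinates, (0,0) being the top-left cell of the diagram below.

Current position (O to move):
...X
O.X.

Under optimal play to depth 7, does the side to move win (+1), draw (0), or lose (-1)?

ply 1, O at ...X/O.X. | (0,0)=+0→O..X/O.X.*; (0,1)=+0→.O.X/O.X.; (0,2)=+0→..OX/O.X.; (1,1)=+0→...X/OOX.; (1,3)=+0→...X/O.XO
ply 2, X at O..X/O.X. | (0,1)=+0→OX.X/O.X.*; (0,2)=+0→O.XX/O.X.; (1,1)=+0→O..X/OXX.; (1,3)=+0→O..X/O.XX
ply 3, O at OX.X/O.X. | (0,2)=+0→OXOX/O.X.*; (1,1)=-1→OX.X/OOX.; (1,3)=-1→OX.X/O.XO
ply 4, X at OXOX/O.X. | (1,1)=+0→OXOX/OXX.*; (1,3)=+0→OXOX/O.XX
ply 5, O at OXOX/OXX. | (1,3)=+0→OXOX/OXXO*
ply 6: OXOX/OXXO is terminal +0 (X); from ...X/O.X. depth 7

value(...X/O.X., O) = 0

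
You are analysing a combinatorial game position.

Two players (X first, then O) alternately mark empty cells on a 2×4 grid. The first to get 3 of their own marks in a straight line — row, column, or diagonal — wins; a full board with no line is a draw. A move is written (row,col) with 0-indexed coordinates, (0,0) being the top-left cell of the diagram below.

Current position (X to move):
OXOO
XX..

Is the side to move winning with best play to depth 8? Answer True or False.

X winning at [OXOO/XX..]: True

p1 X@[OXOO/XX..]: (1,2)[OXOO/XXX.]+1* (1,3)[OXOO/XX.X]+0
p2 O@[OXOO/XXX.] terminal -1; root [OXOO/XX..] d8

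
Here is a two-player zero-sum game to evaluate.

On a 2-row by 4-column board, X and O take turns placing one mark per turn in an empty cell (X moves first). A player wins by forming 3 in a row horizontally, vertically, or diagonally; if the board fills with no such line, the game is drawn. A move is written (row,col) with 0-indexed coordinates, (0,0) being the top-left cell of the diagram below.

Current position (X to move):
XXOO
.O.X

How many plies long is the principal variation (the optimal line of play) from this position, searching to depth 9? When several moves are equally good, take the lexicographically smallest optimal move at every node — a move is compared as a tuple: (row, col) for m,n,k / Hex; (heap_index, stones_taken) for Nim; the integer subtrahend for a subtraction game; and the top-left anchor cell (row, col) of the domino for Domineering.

PV length from [XXOO/.O.X]: 2 plies

[XXOO/.O.X] X move#1: (1,0):+0/XXOO/XO.X*, (1,2):+0/XXOO/.OXX
[XXOO/XO.X] O move#2: (1,2):+0/XXOO/XOOX*
[XXOO/XOOX] end (terminal +0, X#3); searched XXOO/.O.X to 9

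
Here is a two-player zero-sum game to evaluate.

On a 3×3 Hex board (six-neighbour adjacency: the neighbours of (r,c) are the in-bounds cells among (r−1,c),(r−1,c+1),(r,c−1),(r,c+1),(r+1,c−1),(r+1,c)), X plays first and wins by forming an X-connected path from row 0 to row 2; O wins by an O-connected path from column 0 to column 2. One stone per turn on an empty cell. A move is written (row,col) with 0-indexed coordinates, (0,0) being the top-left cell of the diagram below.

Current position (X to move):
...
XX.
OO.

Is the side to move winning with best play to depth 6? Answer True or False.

X winning at [.../XX./OO.]: False

ply 1, X at .../XX./OO. | (0,0)=-1→X../XX./OO.*; (0,1)=-1→.X./XX./OO.; (0,2)=-1→..X/XX./OO.; (1,2)=-1→.../XXX/OO.; (2,2)=-1→.../XX./OOX
ply 2, O at X../XX./OO. | (0,1)=+1→XO./XX./OO.*; (0,2)=+1→X.O/XX./OO.; (1,2)=+1→X../XXO/OO.; (2,2)=+1→X../XX./OOO
ply 3, X at XO./XX./OO. | (0,2)=-1→XOX/XX./OO.*; (1,2)=-1→XO./XXX/OO.; (2,2)=-1→XO./XX./OOX
ply 4, O at XOX/XX./OO. | (1,2)=+1→XOX/XXO/OO.*; (2,2)=+1→XOX/XX./OOO
ply 5: XOX/XXO/OO. is terminal -1 (X); from .../XX./OO. depth 6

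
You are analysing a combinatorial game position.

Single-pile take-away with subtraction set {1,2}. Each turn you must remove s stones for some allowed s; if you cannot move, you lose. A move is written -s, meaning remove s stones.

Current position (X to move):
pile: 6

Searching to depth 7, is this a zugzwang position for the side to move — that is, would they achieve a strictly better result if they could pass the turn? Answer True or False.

[6] X move#1: -1:-1/5*, -2:-1/4
[5] O move#2: -1:-1/4, -2:+1/3*
[3] X move#3: -1:-1/2*, -2:-1/1
[2] O move#4: -1:-1/1, -2:+1/0*
[0] end (terminal -1, X#5); searched 6 to 7
suppose X passes — search the same position with O to move:
pass> [6] O move#1: -1:-1/5*, -2:-1/4
pass> [5] X move#2: -1:-1/4, -2:+1/3*
pass> [3] O move#3: -1:-1/2*, -2:-1/1
pass> [2] X move#4: -1:-1/1, -2:+1/0*
pass> [0] end (terminal -1, O#5); searched 6 to 7
for X: play -1, pass +1

zugzwang(6, X) = True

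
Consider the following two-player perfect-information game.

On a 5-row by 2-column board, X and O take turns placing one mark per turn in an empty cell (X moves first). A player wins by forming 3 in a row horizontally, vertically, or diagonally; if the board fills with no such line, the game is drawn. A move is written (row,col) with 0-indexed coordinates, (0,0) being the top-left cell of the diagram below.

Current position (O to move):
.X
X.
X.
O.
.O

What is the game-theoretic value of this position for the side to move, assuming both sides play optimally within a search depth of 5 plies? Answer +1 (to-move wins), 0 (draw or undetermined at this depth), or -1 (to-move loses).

value(.X/X./X./O./.O, O) = 0

[.X/X./X./O./.O] O move#1: (0,0):+0/OX/X./X./O./.O*, (1,1):-1/.X/XO/X./O./.O, (2,1):-1/.X/X./XO/O./.O, (3,1):-1/.X/X./X./OO/.O, (4,0):-1/.X/X./X./O./OO
[OX/X./X./O./.O] X move#2: (1,1):+0/OX/XX/X./O./.O*, (2,1):+0/OX/X./XX/O./.O, (3,1):+0/OX/X./X./OX/.O, (4,0):+0/OX/X./X./O./XO
[OX/XX/X./O./.O] O move#3: (2,1):+0/OX/XX/XO/O./.O*, (3,1):-1/OX/XX/X./OO/.O, (4,0):-1/OX/XX/X./O./OO
[OX/XX/XO/O./.O] X move#4: (3,1):+0/OX/XX/XO/OX/.O*, (4,0):-1/OX/XX/XO/O./XO
[OX/XX/XO/OX/.O] O move#5: (4,0):+0/OX/XX/XO/OX/OO*
[OX/XX/XO/OX/OO] end (terminal +0, X#6); searched .X/X./X./O./.O to 5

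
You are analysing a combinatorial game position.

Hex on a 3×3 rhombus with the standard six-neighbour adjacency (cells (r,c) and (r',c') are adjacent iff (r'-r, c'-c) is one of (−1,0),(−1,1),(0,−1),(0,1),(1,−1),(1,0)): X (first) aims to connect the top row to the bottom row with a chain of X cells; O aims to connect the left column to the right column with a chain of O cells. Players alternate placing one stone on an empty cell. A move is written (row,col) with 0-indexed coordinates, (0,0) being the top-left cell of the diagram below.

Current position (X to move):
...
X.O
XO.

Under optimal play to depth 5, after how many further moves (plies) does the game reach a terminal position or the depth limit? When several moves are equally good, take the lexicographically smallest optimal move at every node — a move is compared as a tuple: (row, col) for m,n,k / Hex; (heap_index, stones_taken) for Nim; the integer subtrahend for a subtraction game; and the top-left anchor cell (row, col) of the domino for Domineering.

ply 1, X at .../X.O/XO. | (0,0)=+1→X../X.O/XO.*; (0,1)=+1→.X./X.O/XO.; (0,2)=+1→..X/X.O/XO.; (1,1)=+1→.../XXO/XO.; (2,2)=+1→.../X.O/XOX
ply 2: X../X.O/XO. is terminal -1 (O); from .../X.O/XO. depth 5

PV length from [.../X.O/XO.]: 1 ply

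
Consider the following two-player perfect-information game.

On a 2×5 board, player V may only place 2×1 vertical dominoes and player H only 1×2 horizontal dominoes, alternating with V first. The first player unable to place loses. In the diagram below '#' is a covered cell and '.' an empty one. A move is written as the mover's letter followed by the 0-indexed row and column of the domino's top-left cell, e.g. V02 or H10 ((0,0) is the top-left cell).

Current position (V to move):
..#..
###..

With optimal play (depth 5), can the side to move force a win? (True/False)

V winning at [..#../###..]: True

ply 1, V at ..#../###.. | V03=+1→..##./####.*; V04=+1→..#.#/###.#
ply 2, H at ..##./####. | H00=-1→####./####.*
ply 3, V at ####./####. | V04=+1→#####/#####*
ply 4: #####/##### is terminal -1 (H); from ..#../###.. depth 5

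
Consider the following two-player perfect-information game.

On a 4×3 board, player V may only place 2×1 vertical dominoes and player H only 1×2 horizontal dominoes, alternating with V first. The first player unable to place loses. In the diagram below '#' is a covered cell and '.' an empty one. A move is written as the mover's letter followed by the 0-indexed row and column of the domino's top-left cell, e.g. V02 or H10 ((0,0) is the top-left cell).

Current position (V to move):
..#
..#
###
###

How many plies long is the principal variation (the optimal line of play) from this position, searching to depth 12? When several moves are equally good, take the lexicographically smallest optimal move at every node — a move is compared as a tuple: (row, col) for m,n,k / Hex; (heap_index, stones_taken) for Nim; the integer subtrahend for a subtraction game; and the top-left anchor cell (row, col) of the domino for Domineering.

PV length from [..#/..#/###/###]: 1 ply

p1 V@[..#/..#/###/###]: V00[#.#/#.#/###/###]+1* V01[.##/.##/###/###]+1
p2 H@[#.#/#.#/###/###] terminal -1; root [..#/..#/###/###] d12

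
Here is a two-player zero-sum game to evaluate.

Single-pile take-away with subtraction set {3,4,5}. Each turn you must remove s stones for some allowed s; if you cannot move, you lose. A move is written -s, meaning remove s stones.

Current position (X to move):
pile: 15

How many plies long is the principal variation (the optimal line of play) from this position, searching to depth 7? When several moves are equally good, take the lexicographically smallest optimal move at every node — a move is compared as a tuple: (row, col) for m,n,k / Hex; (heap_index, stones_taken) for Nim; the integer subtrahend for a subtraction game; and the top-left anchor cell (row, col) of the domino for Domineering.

PV length from [15]: 3 plies

ply 1, X at 15 | -3=-1→12; -4=-1→11; -5=+1→10*
ply 2, O at 10 | -3=-1→7*; -4=-1→6; -5=-1→5
ply 3, X at 7 | -3=-1→4; -4=-1→3; -5=+1→2*
ply 4: 2 is terminal -1 (O); from 15 depth 7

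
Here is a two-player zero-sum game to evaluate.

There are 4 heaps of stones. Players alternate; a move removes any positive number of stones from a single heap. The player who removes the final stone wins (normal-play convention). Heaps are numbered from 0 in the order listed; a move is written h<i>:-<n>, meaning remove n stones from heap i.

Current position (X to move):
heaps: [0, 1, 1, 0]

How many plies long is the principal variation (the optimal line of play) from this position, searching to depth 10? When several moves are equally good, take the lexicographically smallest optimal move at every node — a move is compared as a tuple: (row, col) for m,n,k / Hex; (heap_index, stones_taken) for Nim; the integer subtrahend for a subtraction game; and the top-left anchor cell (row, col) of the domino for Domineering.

p1 X@[(0,1,1,0)]: h1:-1[(0,0,1,0)]-1* h2:-1[(0,1,0,0)]-1
p2 O@[(0,0,1,0)]: h2:-1[(0,0,0,0)]+1*
p3 X@[(0,0,0,0)] terminal -1; root [(0,1,1,0)] d10

PV length from [(0,1,1,0)]: 2 plies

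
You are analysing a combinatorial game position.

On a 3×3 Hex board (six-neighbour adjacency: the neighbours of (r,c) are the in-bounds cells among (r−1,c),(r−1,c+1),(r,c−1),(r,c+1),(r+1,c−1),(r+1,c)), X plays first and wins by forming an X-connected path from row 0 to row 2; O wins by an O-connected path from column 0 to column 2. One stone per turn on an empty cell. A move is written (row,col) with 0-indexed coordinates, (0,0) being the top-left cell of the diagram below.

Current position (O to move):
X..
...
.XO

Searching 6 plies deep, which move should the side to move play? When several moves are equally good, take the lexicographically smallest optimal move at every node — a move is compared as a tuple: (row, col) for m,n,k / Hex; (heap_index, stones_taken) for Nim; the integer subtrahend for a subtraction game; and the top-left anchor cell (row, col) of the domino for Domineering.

O's best at [X../.../.XO]: (1,1)

ply 1, O at X../.../.XO | (0,1)=-1→XO./.../.XO; (0,2)=-1→X.O/.../.XO; (1,0)=-1→X../O../.XO; (1,1)=+1→X../.O./.XO*; (1,2)=-1→X../..O/.XO; (2,0)=-1→X../.../OXO
ply 2, X at X../.O./.XO | (0,1)=-1→XX./.O./.XO*; (0,2)=-1→X.X/.O./.XO; (1,0)=-1→X../XO./.XO; (1,2)=-1→X../.OX/.XO; (2,0)=-1→X../.O./XXO
ply 3, O at XX./.O./.XO | (0,2)=+1→XXO/.O./.XO*; (1,0)=+1→XX./OO./.XO; (1,2)=+1→XX./.OO/.XO; (2,0)=+1→XX./.O./OXO
ply 4, X at XXO/.O./.XO | (1,0)=-1→XXO/XO./.XO*; (1,2)=-1→XXO/.OX/.XO; (2,0)=-1→XXO/.O./XXO
ply 5, O at XXO/XO./.XO | (1,2)=-1→XXO/XOO/.XO; (2,0)=+1→XXO/XO./OXO*
ply 6: XXO/XO./OXO is terminal -1 (X); from X../.../.XO depth 6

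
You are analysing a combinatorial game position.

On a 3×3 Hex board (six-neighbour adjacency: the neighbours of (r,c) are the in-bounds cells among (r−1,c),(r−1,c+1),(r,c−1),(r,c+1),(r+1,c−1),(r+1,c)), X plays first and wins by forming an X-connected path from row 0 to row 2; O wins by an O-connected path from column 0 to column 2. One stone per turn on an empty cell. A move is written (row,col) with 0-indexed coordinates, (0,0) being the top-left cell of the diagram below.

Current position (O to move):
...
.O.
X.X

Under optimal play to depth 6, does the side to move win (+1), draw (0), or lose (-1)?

value(.../.O./X.X, O) = +1

ply 1, O at .../.O./X.X | (0,0)=+1→O../.O./X.X*; (0,1)=+1→.O./.O./X.X; (0,2)=-1→..O/.O./X.X; (1,0)=+1→.../OO./X.X; (1,2)=-1→.../.OO/X.X; (2,1)=-1→.../.O./XOX
ply 2, X at O../.O./X.X | (0,1)=-1→OX./.O./X.X*; (0,2)=-1→O.X/.O./X.X; (1,0)=-1→O../XO./X.X; (1,2)=-1→O../.OX/X.X; (2,1)=-1→O../.O./XXX
ply 3, O at OX./.O./X.X | (0,2)=-1→OXO/.O./X.X; (1,0)=+1→OX./OO./X.X*; (1,2)=-1→OX./.OO/X.X; (2,1)=-1→OX./.O./XOX
ply 4, X at OX./OO./X.X | (0,2)=-1→OXX/OO./X.X*; (1,2)=-1→OX./OOX/X.X; (2,1)=-1→OX./OO./XXX
ply 5, O at OXX/OO./X.X | (1,2)=+1→OXX/OOO/X.X*; (2,1)=-1→OXX/OO./XOX
ply 6: OXX/OOO/X.X is terminal -1 (X); from .../.O./X.X depth 6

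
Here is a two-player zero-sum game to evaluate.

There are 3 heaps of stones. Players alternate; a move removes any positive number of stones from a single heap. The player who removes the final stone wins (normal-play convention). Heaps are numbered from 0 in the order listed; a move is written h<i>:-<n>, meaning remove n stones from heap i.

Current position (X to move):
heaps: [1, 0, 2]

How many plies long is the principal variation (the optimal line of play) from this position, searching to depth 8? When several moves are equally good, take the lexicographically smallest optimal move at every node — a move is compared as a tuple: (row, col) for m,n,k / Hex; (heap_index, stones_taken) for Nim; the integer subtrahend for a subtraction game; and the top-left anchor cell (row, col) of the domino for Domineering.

PV length from [(1,0,2)]: 3 plies

p1 X@[(1,0,2)]: h0:-1[(0,0,2)]-1 h2:-1[(1,0,1)]+1* h2:-2[(1,0,0)]-1
p2 O@[(1,0,1)]: h0:-1[(0,0,1)]-1* h2:-1[(1,0,0)]-1
p3 X@[(0,0,1)]: h2:-1[(0,0,0)]+1*
p4 O@[(0,0,0)] terminal -1; root [(1,0,2)] d8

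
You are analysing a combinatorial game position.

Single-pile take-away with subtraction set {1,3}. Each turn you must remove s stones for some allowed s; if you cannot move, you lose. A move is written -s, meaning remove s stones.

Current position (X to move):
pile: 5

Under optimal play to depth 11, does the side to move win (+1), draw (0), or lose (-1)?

value(5, X) = +1

[5] X move#1: -1:+1/4*, -3:+1/2
[4] O move#2: -1:-1/3*, -3:-1/1
[3] X move#3: -1:+1/2*, -3:+1/0
[2] O move#4: -1:-1/1*
[1] X move#5: -1:+1/0*
[0] end (terminal -1, O#6); searched 5 to 11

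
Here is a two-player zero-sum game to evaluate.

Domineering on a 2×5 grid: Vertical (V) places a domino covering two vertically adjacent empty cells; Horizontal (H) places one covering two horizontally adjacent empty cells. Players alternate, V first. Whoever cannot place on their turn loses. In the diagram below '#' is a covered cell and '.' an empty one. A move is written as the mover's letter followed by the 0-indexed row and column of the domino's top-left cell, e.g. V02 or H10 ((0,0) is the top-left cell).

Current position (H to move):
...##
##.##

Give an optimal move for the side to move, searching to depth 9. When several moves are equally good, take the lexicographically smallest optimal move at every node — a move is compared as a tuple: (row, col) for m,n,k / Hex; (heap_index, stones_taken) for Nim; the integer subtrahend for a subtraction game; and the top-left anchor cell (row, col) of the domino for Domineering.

H's best at [...##/##.##]: H01

[...##/##.##] H move#1: H00:-1/##.##/##.##, H01:+1/.####/##.##*
[.####/##.##] end (terminal -1, V#2); searched ...##/##.## to 9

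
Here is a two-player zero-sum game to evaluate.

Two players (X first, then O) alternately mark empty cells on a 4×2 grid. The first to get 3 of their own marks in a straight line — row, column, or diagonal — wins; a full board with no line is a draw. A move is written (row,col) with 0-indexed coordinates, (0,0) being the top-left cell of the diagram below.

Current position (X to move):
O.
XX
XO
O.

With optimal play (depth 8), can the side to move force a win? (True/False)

p1 X@[O./XX/XO/O.]: (0,1)[OX/XX/XO/O.]+0* (3,1)[O./XX/XO/OX]+0
p2 O@[OX/XX/XO/O.]: (3,1)[OX/XX/XO/OO]+0*
p3 X@[OX/XX/XO/OO] terminal +0; root [O./XX/XO/O.] d8

X winning at [O./XX/XO/O.]: False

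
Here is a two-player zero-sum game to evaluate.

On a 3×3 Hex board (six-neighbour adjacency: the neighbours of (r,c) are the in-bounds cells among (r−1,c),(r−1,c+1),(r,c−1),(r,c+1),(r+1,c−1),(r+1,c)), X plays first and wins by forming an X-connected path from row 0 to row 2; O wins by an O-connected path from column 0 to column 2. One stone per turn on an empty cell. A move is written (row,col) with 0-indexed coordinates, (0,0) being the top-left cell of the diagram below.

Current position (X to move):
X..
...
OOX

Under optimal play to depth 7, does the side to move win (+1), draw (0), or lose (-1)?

value(X../.../OOX, X) = +1

ply 1, X at X../.../OOX | (0,1)=-1→XX./.../OOX; (0,2)=-1→X.X/.../OOX; (1,0)=-1→X../X../OOX; (1,1)=-1→X../.X./OOX; (1,2)=+1→X../..X/OOX*
ply 2, O at X../..X/OOX | (0,1)=-1→XO./..X/OOX*; (0,2)=-1→X.O/..X/OOX; (1,0)=-1→X../O.X/OOX; (1,1)=-1→X../.OX/OOX
ply 3, X at XO./..X/OOX | (0,2)=+1→XOX/..X/OOX*; (1,0)=+1→XO./X.X/OOX; (1,1)=+1→XO./.XX/OOX
ply 4: XOX/..X/OOX is terminal -1 (O); from X../.../OOX depth 7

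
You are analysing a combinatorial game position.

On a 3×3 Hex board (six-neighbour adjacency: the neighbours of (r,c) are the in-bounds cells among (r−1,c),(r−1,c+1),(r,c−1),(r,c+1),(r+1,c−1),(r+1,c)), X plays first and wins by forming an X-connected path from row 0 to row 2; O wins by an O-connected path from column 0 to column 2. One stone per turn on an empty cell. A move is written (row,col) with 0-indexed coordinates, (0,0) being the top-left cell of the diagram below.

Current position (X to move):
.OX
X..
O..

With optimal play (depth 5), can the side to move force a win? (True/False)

p1 X@[.OX/X../O..]: (0,0)[XOX/X../O..]-1 (1,1)[.OX/XX./O..]-1 (1,2)[.OX/X.X/O..]+1* (2,1)[.OX/X../OX.]+1 (2,2)[.OX/X../O.X]-1
p2 O@[.OX/X.X/O..]: (0,0)[OOX/X.X/O..]-1* (1,1)[.OX/XOX/O..]-1 (2,1)[.OX/X.X/OO.]-1 (2,2)[.OX/X.X/O.O]-1
p3 X@[OOX/X.X/O..]: (1,1)[OOX/XXX/O..]+1* (2,1)[OOX/X.X/OX.]+1 (2,2)[OOX/X.X/O.X]+1
p4 O@[OOX/XXX/O..]: (2,1)[OOX/XXX/OO.]-1* (2,2)[OOX/XXX/O.O]-1
p5 X@[OOX/XXX/OO.]: (2,2)[OOX/XXX/OOX]+1*
p6 O@[OOX/XXX/OOX] terminal -1; root [.OX/X../O..] d5

X winning at [.OX/X../O..]: True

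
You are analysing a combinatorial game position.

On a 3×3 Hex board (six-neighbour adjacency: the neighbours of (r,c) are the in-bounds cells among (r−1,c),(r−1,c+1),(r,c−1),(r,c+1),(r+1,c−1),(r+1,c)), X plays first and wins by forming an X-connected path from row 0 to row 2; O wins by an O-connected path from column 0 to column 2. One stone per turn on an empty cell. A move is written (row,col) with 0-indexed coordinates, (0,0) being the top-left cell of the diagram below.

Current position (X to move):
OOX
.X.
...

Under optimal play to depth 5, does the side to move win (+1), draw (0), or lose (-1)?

value(OOX/.X./..., X) = +1

p1 X@[OOX/.X./...]: (1,0)[OOX/XX./...]+1* (1,2)[OOX/.XX/...]+1 (2,0)[OOX/.X./X..]+1 (2,1)[OOX/.X./.X.]+1 (2,2)[OOX/.X./..X]+1
p2 O@[OOX/XX./...]: (1,2)[OOX/XXO/...]-1* (2,0)[OOX/XX./O..]-1 (2,1)[OOX/XX./.O.]-1 (2,2)[OOX/XX./..O]-1
p3 X@[OOX/XXO/...]: (2,0)[OOX/XXO/X..]+1* (2,1)[OOX/XXO/.X.]+1 (2,2)[OOX/XXO/..X]+1
p4 O@[OOX/XXO/X..] terminal -1; root [OOX/.X./...] d5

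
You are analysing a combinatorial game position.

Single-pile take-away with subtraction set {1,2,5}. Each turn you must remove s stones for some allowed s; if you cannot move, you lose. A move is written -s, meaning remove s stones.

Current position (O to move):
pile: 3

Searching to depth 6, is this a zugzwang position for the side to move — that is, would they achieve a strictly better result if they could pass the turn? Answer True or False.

zugzwang(3, O) = True

ply 1, O at 3 | -1=-1→2*; -2=-1→1
ply 2, X at 2 | -1=-1→1; -2=+1→0*
ply 3: 0 is terminal -1 (O); from 3 depth 6
suppose O passes — search the same position with X to move:
pass> ply 1, X at 3 | -1=-1→2*; -2=-1→1
pass> ply 2, O at 2 | -1=-1→1; -2=+1→0*
pass> ply 3: 0 is terminal -1 (X); from 3 depth 6
for O: play -1, pass +1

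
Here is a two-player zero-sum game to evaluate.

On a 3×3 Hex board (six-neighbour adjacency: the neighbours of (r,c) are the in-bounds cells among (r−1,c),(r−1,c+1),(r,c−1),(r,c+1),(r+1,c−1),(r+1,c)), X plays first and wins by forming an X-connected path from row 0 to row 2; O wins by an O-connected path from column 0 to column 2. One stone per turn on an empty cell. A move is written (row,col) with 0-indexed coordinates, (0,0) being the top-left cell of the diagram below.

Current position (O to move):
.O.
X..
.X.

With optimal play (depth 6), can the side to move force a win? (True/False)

O winning at [.O./X../.X.]: True

ply 1, O at .O./X../.X. | (0,0)=-1→OO./X../.X.; (0,2)=-1→.OO/X../.X.; (1,1)=+1→.O./XO./.X.*; (1,2)=-1→.O./X.O/.X.; (2,0)=-1→.O./X../OX.; (2,2)=-1→.O./X../.XO
ply 2, X at .O./XO./.X. | (0,0)=-1→XO./XO./.X.*; (0,2)=-1→.OX/XO./.X.; (1,2)=-1→.O./XOX/.X.; (2,0)=-1→.O./XO./XX.; (2,2)=-1→.O./XO./.XX
ply 3, O at XO./XO./.X. | (0,2)=-1→XOO/XO./.X.; (1,2)=-1→XO./XOO/.X.; (2,0)=+1→XO./XO./OX.*; (2,2)=-1→XO./XO./.XO
ply 4, X at XO./XO./OX. | (0,2)=-1→XOX/XO./OX.*; (1,2)=-1→XO./XOX/OX.; (2,2)=-1→XO./XO./OXX
ply 5, O at XOX/XO./OX. | (1,2)=+1→XOX/XOO/OX.*; (2,2)=-1→XOX/XO./OXO
ply 6: XOX/XOO/OX. is terminal -1 (X); from .O./X../.X. depth 6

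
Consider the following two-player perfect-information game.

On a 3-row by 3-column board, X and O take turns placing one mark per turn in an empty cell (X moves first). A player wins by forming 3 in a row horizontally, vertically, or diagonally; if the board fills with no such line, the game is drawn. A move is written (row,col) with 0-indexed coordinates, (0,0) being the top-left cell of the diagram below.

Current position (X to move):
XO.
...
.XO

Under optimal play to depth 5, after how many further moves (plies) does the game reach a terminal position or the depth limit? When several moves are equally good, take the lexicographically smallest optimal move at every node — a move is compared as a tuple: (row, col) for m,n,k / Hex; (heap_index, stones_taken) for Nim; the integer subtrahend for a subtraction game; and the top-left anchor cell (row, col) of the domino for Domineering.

p1 X@[XO./.../.XO]: (0,2)[XOX/.../.XO]+0* (1,0)[XO./X../.XO]+0 (1,1)[XO./.X./.XO]+0 (1,2)[XO./..X/.XO]+0 (2,0)[XO./.../XXO]+0
p2 O@[XOX/.../.XO]: (1,0)[XOX/O../.XO]+0* (1,1)[XOX/.O./.XO]+0 (1,2)[XOX/..O/.XO]-1 (2,0)[XOX/.../OXO]+0
p3 X@[XOX/O../.XO]: (1,1)[XOX/OX./.XO]+0* (1,2)[XOX/O.X/.XO]+0 (2,0)[XOX/O../XXO]+0
p4 O@[XOX/OX./.XO]: (1,2)[XOX/OXO/.XO]-1 (2,0)[XOX/OX./OXO]+0*
p5 X@[XOX/OX./OXO]: (1,2)[XOX/OXX/OXO]+0*
p6 O@[XOX/OXX/OXO] terminal +0; root [XO./.../.XO] d5

PV length from [XO./.../.XO]: 5 plies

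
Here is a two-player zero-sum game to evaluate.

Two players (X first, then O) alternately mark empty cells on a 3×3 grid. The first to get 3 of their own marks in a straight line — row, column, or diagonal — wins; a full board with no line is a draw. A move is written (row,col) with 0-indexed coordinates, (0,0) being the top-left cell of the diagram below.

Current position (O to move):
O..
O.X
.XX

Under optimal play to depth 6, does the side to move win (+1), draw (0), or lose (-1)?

[O../O.X/.XX] O move#1: (0,1):-1/OO./O.X/.XX, (0,2):-1/O.O/O.X/.XX, (1,1):-1/O../OOX/.XX, (2,0):+1/O../O.X/OXX*
[O../O.X/OXX] end (terminal -1, X#2); searched O../O.X/.XX to 6

value(O../O.X/.XX, O) = +1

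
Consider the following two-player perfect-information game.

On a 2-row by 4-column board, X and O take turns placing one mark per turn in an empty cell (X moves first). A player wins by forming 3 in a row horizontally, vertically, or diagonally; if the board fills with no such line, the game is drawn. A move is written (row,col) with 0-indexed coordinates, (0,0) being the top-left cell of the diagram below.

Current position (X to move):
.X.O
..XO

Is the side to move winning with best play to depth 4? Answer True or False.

ply 1, X at .X.O/..XO | (0,0)=+0→XX.O/..XO*; (0,2)=+0→.XXO/..XO; (1,0)=+0→.X.O/X.XO; (1,1)=+0→.X.O/.XXO
ply 2, O at XX.O/..XO | (0,2)=+0→XXOO/..XO*; (1,0)=-1→XX.O/O.XO; (1,1)=-1→XX.O/.OXO
ply 3, X at XXOO/..XO | (1,0)=+0→XXOO/X.XO*; (1,1)=+0→XXOO/.XXO
ply 4, O at XXOO/X.XO | (1,1)=+0→XXOO/XOXO*
ply 5: XXOO/XOXO is terminal +0 (X); from .X.O/..XO depth 4

X winning at [.X.O/..XO]: False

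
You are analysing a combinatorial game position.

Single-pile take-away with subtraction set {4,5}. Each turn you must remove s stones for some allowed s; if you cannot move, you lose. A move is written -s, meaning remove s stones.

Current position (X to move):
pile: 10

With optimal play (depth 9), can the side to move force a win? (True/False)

ply 1, X at 10 | -4=-1→6*; -5=-1→5
ply 2, O at 6 | -4=+1→2*; -5=+1→1
ply 3: 2 is terminal -1 (X); from 10 depth 9

X winning at [10]: False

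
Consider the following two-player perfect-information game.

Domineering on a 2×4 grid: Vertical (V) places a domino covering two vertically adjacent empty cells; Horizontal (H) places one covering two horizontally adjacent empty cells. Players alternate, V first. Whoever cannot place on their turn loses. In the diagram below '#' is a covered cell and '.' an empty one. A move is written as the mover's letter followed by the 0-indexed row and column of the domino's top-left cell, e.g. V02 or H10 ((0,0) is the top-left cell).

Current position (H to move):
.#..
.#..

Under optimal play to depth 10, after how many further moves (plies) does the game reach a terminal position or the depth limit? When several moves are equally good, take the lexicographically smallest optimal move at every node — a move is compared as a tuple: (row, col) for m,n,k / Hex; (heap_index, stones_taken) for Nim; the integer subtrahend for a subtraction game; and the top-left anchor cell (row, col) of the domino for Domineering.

PV length from [.#../.#..]: 3 plies

ply 1, H at .#../.#.. | H02=+1→.###/.#..*; H12=+1→.#../.###
ply 2, V at .###/.#.. | V00=-1→####/##..*
ply 3, H at ####/##.. | H12=+1→####/####*
ply 4: ####/#### is terminal -1 (V); from .#../.#.. depth 10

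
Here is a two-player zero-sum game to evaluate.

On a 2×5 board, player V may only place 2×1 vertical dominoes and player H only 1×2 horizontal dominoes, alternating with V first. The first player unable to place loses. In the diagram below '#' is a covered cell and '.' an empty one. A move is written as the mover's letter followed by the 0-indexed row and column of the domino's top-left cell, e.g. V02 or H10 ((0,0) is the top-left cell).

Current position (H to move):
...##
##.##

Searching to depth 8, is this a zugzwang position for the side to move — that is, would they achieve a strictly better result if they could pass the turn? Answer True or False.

zugzwang(...##/##.##, H) = False

ply 1, H at ...##/##.## | H00=-1→##.##/##.##; H01=+1→.####/##.##*
ply 2: .####/##.## is terminal -1 (V); from ...##/##.## depth 8
pass branch (V moves first from the same position):
  | ply 1, V at ...##/##.## | V02=-1→..###/#####*
  | ply 2, H at ..###/##### | H00=+1→#####/#####*
  | ply 3: #####/##### is terminal -1 (V); from ...##/##.## depth 8
H moving scores +1; H passing scores +1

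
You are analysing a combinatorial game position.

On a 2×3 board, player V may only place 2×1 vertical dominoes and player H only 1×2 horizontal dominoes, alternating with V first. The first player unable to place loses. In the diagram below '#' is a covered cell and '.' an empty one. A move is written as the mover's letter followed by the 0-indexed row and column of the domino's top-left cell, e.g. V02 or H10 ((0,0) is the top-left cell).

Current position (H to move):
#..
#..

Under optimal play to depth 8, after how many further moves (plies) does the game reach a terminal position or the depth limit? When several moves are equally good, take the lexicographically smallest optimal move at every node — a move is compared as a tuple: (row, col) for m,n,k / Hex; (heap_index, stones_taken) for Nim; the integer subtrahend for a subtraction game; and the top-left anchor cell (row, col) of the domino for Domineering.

ply 1, H at #../#.. | H01=+1→###/#..*; H11=+1→#../###
ply 2: ###/#.. is terminal -1 (V); from #../#.. depth 8

PV length from [#../#..]: 1 ply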